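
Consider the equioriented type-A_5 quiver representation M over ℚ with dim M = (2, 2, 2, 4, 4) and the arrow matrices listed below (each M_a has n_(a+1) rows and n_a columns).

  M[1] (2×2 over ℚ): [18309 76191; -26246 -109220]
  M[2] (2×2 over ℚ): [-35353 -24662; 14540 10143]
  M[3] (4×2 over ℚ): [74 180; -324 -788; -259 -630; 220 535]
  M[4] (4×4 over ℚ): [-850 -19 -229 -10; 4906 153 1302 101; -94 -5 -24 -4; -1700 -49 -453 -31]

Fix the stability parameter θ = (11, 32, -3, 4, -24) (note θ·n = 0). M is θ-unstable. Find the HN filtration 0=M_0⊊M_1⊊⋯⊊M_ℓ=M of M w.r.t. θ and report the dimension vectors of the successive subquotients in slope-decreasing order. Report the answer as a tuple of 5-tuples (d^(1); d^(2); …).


Via rank(M_{q-1}∘⋯∘M_p): M ≅ I[1,5]^2, I[4,5]^2.
μ_θ-semistable layers: μ^(1)=4; μ^(2)=-10

((2, 2, 2, 2, 2); (0, 0, 0, 2, 2))


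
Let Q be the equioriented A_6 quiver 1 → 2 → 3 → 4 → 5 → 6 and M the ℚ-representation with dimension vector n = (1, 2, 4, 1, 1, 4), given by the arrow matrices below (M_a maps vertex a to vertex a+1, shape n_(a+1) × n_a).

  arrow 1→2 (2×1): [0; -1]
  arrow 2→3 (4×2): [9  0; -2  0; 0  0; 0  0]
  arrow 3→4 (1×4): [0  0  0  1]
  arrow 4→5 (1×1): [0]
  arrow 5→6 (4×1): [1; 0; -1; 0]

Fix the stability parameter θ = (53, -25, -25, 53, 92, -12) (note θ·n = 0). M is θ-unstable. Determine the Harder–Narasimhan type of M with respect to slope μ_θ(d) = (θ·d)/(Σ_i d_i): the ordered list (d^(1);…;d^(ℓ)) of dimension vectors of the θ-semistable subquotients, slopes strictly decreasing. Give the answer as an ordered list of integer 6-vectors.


Interval decomposition of M: I[1,2], I[2,3], I[3,3]^2, I[3,4], I[5,6], I[6,6]^3.
HN type (ℓ=5): μ^(1)=53; μ^(2)=40; μ^(3)=14; μ^(4)=-12; μ^(5)=-25

((0, 0, 0, 1, 0, 0); (0, 0, 0, 0, 1, 1); (1, 1, 0, 0, 0, 0); (0, 0, 0, 0, 0, 3); (0, 1, 4, 0, 0, 0))


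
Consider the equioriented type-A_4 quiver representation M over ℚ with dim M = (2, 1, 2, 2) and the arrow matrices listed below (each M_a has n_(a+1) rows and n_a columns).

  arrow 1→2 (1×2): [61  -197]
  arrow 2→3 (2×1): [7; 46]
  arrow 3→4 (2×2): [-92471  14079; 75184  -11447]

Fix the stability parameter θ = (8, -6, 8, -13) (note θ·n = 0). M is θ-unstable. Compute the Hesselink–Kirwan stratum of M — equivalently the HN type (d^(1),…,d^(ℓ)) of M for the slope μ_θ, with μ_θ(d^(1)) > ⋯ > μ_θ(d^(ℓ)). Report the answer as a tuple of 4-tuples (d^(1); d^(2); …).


Interval decomposition of M: I[1,1], I[1,4], I[3,4].
HN type (ℓ=3): μ^(1)=8; μ^(2)=-3/4; μ^(3)=-5/2

((1, 0, 0, 0); (1, 1, 1, 1); (0, 0, 1, 1))


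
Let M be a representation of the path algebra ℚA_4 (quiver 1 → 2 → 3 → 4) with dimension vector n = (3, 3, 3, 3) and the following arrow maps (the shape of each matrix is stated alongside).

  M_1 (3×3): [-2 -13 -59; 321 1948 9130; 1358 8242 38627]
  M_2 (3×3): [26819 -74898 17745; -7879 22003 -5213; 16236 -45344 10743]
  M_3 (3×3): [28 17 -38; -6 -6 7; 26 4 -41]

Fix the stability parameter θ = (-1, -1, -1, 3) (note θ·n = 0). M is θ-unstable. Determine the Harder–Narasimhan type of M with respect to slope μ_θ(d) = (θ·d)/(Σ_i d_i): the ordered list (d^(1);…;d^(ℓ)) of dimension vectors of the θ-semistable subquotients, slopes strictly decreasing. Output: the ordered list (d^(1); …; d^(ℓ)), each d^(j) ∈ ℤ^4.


Barcode: M ≅ I[1,3], I[1,4]^2, I[4,4]. HN layers by μ_θ (2 steps, strictly decreasing):
  μ^(1)=3; μ^(2)=-1

((0, 0, 0, 3); (3, 3, 3, 0))


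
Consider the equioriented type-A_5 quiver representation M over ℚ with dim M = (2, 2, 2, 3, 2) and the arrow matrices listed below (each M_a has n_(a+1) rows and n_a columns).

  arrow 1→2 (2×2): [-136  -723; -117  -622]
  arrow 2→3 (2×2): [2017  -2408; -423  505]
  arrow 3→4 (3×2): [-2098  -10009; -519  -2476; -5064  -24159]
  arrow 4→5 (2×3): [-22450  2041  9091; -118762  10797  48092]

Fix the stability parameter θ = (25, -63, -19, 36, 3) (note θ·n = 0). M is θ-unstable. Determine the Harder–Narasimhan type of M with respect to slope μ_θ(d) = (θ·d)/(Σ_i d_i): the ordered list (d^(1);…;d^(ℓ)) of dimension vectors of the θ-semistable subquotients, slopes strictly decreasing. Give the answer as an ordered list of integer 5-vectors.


Interval decomposition of M: I[1,5]^2, I[4,4].
HN type (ℓ=3): μ^(1)=36; μ^(2)=39/2; μ^(3)=-19

((0, 0, 0, 1, 0); (0, 0, 0, 2, 2); (2, 2, 2, 0, 0))


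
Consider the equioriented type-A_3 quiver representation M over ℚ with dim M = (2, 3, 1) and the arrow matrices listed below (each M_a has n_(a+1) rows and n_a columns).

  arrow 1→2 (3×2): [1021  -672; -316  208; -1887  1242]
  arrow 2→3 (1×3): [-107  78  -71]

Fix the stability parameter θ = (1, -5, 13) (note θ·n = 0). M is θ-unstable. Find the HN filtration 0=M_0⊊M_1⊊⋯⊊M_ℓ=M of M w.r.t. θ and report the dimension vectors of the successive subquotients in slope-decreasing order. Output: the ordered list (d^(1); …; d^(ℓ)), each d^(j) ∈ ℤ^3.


Barcode: M ≅ I[1,2], I[1,3], I[2,2]. HN layers by μ_θ (3 steps, strictly decreasing):
  μ^(1)=13; μ^(2)=-2; μ^(3)=-5

((0, 0, 1); (2, 2, 0); (0, 1, 0))


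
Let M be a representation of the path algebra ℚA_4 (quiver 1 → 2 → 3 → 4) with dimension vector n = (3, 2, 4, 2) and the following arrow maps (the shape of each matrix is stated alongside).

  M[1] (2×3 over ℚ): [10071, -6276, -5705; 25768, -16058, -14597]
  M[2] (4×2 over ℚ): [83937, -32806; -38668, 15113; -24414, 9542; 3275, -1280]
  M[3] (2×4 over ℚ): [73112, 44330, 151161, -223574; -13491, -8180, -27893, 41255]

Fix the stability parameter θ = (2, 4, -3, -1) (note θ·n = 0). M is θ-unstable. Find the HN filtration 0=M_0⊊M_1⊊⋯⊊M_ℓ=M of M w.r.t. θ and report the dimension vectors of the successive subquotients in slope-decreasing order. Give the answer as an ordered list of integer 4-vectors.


Barcode: M ≅ I[1,1], I[1,3]^2, I[3,4]^2. HN layers by μ_θ (4 steps, strictly decreasing):
  μ^(1)=2; μ^(2)=1; μ^(3)=-1; μ^(4)=-3

((1, 0, 0, 0); (2, 2, 2, 0); (0, 0, 0, 2); (0, 0, 2, 0))


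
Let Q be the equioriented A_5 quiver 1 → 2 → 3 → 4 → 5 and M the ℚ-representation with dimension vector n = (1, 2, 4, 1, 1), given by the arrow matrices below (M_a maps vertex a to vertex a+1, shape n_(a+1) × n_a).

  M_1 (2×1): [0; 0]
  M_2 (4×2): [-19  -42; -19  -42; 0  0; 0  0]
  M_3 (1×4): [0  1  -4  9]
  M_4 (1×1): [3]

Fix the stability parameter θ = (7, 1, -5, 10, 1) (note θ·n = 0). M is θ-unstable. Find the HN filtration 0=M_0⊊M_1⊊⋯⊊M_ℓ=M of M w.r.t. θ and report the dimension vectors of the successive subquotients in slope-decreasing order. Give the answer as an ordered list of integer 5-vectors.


Via rank(M_{q-1}∘⋯∘M_p): M ≅ I[1,1], I[2,2], I[2,5], I[3,3]^3.
μ_θ-semistable layers: μ^(1)=7; μ^(2)=11/2; μ^(3)=1; μ^(4)=-2; μ^(5)=-5

((1, 0, 0, 0, 0); (0, 0, 0, 1, 1); (0, 1, 0, 0, 0); (0, 1, 1, 0, 0); (0, 0, 3, 0, 0))


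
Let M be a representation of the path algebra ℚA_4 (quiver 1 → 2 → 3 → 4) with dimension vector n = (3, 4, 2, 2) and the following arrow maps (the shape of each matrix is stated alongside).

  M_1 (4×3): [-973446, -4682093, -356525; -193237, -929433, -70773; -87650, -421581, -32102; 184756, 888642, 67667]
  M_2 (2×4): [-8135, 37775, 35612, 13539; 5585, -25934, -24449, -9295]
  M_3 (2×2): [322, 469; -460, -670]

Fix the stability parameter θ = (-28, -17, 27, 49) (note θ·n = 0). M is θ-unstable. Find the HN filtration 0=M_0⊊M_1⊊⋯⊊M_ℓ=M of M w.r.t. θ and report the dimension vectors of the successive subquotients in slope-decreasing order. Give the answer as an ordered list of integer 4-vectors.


Interval decomposition of M: I[1,2], I[1,3], I[1,4], I[2,2], I[4,4].
HN type (ℓ=4): μ^(1)=49; μ^(2)=27; μ^(3)=-17; μ^(4)=-28

((0, 0, 0, 2); (0, 0, 2, 0); (0, 4, 0, 0); (3, 0, 0, 0))


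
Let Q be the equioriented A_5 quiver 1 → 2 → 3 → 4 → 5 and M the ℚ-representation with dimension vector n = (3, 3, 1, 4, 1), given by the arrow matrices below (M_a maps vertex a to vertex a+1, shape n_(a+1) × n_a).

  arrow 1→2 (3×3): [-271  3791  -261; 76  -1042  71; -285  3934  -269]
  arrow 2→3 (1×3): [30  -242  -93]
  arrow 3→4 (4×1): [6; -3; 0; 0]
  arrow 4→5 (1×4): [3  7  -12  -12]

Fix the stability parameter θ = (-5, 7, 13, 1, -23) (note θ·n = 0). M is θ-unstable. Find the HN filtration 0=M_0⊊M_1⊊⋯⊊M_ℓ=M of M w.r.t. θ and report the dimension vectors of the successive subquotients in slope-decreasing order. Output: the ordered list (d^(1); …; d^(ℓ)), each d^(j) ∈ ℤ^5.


Interval decomposition of M: I[1,2]^2, I[1,5], I[4,4]^3.
HN type (ℓ=4): μ^(1)=7; μ^(2)=1; μ^(3)=-1/2; μ^(4)=-5

((0, 2, 0, 0, 0); (0, 0, 0, 3, 0); (0, 1, 1, 1, 1); (3, 0, 0, 0, 0))


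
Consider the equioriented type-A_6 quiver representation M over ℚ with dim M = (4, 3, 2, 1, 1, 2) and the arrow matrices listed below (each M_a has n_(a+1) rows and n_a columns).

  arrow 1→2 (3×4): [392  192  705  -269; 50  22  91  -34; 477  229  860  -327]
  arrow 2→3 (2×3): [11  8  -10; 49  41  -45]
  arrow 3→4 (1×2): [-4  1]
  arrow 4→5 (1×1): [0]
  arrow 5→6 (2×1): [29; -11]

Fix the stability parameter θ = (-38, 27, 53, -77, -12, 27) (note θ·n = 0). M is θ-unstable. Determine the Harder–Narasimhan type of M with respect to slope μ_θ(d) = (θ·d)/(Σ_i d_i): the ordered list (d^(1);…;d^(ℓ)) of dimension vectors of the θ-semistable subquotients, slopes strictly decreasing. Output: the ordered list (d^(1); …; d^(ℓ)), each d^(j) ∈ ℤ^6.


Interval decomposition of M: I[1,1], I[1,2], I[1,3], I[1,4], I[5,6], I[6,6].
HN type (ℓ=5): μ^(1)=53; μ^(2)=27; μ^(3)=1; μ^(4)=-12; μ^(5)=-38

((0, 0, 1, 0, 0, 0); (0, 2, 0, 0, 0, 2); (0, 1, 1, 1, 0, 0); (0, 0, 0, 0, 1, 0); (4, 0, 0, 0, 0, 0))


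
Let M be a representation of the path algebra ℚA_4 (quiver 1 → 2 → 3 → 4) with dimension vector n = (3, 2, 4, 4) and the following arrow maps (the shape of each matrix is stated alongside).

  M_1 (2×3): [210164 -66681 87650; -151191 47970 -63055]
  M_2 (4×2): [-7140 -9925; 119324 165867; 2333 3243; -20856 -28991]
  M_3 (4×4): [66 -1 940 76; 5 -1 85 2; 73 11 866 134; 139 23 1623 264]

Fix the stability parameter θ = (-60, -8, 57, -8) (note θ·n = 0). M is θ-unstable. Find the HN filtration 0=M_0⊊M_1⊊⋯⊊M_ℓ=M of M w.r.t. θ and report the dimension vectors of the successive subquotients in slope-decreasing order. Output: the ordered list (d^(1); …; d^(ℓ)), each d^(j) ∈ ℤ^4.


Interval decomposition of M: I[1,1], I[1,4]^2, I[3,4]^2.
HN type (ℓ=3): μ^(1)=49/2; μ^(2)=-8; μ^(3)=-60

((0, 0, 4, 4); (0, 2, 0, 0); (3, 0, 0, 0))


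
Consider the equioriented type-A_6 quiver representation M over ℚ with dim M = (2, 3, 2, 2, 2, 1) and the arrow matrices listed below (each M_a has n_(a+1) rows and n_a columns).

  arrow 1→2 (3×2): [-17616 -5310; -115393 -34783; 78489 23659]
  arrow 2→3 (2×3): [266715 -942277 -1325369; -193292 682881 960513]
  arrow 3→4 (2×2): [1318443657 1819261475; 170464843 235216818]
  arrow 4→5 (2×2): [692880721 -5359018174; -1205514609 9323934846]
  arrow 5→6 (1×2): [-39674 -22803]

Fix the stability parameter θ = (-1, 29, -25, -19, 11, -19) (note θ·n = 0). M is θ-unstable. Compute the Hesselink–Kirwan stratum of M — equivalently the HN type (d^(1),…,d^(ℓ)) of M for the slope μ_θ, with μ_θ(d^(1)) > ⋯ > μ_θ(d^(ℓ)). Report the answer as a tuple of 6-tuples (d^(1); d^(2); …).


Barcode: M ≅ I[1,2], I[1,6], I[2,4], I[5,5]. HN layers by μ_θ (5 steps, strictly decreasing):
  μ^(1)=29; μ^(2)=11; μ^(3)=-1; μ^(4)=-4; μ^(5)=-5

((0, 1, 0, 0, 0, 0); (0, 0, 0, 0, 1, 0); (1, 0, 0, 0, 0, 0); (1, 1, 1, 1, 1, 1); (0, 1, 1, 1, 0, 0))


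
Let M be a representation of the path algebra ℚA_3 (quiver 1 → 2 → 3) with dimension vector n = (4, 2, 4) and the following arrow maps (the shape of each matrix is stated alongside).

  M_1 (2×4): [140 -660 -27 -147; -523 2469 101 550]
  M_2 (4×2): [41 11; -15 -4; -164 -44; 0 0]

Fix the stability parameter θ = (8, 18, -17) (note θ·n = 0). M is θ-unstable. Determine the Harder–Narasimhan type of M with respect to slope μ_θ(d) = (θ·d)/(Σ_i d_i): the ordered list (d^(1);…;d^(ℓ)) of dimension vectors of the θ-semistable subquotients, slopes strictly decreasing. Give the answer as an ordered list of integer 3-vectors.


Via rank(M_{q-1}∘⋯∘M_p): M ≅ I[1,1]^2, I[1,3]^2, I[3,3]^2.
μ_θ-semistable layers: μ^(1)=8; μ^(2)=3; μ^(3)=-17

((2, 0, 0); (2, 2, 2); (0, 0, 2))


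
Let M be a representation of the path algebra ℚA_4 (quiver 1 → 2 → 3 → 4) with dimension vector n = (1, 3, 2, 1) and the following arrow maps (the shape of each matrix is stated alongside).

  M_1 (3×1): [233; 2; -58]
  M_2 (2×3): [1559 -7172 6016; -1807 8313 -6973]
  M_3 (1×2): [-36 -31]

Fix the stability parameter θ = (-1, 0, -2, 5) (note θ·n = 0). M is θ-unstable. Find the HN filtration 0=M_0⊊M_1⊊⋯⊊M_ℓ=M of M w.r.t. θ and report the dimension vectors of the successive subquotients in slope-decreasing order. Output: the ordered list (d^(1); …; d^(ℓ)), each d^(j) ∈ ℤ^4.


Interval decomposition of M: I[1,4], I[2,2], I[2,3].
HN type (ℓ=3): μ^(1)=5; μ^(2)=0; μ^(3)=-1

((0, 0, 0, 1); (0, 1, 0, 0); (1, 2, 2, 0))


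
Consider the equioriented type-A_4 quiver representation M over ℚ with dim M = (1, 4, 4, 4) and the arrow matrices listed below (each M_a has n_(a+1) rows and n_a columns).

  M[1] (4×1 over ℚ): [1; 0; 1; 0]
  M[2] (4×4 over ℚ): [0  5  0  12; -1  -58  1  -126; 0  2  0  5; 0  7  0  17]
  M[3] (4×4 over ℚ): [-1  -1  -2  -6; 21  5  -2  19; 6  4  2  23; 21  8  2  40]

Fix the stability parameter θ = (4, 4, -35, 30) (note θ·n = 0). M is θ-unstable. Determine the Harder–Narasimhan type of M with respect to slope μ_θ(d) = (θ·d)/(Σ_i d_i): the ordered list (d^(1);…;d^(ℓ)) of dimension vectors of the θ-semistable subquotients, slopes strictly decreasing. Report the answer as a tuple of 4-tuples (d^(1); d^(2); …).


Interval decomposition of M: I[1,2], I[2,4]^3, I[3,4].
HN type (ℓ=4): μ^(1)=30; μ^(2)=4; μ^(3)=-31/2; μ^(4)=-35

((0, 0, 0, 4); (1, 1, 0, 0); (0, 3, 3, 0); (0, 0, 1, 0))


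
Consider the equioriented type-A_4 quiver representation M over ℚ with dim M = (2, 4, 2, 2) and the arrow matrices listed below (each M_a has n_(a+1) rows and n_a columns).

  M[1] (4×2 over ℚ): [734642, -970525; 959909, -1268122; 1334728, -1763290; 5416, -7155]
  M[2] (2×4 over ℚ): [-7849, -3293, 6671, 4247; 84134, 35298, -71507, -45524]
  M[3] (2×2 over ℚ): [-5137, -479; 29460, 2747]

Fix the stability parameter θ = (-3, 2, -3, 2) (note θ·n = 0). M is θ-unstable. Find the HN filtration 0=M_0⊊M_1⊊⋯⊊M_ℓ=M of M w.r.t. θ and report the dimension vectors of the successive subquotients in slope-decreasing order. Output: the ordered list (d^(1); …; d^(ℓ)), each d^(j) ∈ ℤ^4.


Via rank(M_{q-1}∘⋯∘M_p): M ≅ I[1,2], I[1,4], I[2,2], I[2,4].
μ_θ-semistable layers: μ^(1)=2; μ^(2)=-1/2; μ^(3)=-3

((0, 2, 0, 2); (0, 2, 2, 0); (2, 0, 0, 0))


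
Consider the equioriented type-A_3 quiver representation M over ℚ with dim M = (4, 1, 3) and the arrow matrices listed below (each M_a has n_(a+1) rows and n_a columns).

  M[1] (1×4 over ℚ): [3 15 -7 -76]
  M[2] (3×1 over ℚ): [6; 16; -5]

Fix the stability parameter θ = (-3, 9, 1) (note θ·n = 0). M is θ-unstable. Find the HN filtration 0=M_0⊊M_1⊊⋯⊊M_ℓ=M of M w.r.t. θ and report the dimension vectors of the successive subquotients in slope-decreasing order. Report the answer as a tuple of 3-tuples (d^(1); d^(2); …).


Interval decomposition of M: I[1,1]^3, I[1,3], I[3,3]^2.
HN type (ℓ=3): μ^(1)=5; μ^(2)=1; μ^(3)=-3

((0, 1, 1); (0, 0, 2); (4, 0, 0))


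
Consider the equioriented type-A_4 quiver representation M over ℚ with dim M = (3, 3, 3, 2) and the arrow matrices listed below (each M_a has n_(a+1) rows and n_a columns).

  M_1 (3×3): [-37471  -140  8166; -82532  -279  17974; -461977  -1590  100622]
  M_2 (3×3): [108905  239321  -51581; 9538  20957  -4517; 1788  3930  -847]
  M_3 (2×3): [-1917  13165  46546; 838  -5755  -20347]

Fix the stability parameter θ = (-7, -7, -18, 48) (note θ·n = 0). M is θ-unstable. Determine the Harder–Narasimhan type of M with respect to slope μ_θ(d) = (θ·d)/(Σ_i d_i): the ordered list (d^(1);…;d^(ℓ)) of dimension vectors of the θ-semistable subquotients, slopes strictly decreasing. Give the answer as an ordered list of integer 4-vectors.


Interval decomposition of M: I[1,1], I[1,4]^2, I[2,3].
HN type (ℓ=4): μ^(1)=48; μ^(2)=-7; μ^(3)=-32/3; μ^(4)=-25/2

((0, 0, 0, 2); (1, 0, 0, 0); (2, 2, 2, 0); (0, 1, 1, 0))


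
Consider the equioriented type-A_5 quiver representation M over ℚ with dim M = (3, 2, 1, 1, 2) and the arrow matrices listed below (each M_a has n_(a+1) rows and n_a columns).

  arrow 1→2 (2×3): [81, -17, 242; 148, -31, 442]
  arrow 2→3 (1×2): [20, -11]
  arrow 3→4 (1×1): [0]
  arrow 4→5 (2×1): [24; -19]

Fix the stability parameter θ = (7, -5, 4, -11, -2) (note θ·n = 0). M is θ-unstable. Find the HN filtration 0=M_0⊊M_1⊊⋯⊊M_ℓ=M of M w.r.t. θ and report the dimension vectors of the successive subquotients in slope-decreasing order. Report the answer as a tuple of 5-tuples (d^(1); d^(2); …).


Interval decomposition of M: I[1,1], I[1,2], I[1,3], I[4,5], I[5,5].
HN type (ℓ=5): μ^(1)=7; μ^(2)=4; μ^(3)=1; μ^(4)=-2; μ^(5)=-11

((1, 0, 0, 0, 0); (0, 0, 1, 0, 0); (2, 2, 0, 0, 0); (0, 0, 0, 0, 2); (0, 0, 0, 1, 0))


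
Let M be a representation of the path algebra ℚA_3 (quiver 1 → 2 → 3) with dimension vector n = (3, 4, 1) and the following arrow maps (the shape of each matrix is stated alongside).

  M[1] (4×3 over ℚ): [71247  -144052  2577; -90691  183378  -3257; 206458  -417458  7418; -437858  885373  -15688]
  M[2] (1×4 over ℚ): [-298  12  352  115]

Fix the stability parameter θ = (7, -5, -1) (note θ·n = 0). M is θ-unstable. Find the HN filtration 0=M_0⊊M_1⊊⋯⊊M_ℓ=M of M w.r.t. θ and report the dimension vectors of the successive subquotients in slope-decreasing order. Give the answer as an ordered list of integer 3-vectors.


Interval decomposition of M: I[1,1], I[1,2], I[1,3], I[2,2]^2.
HN type (ℓ=4): μ^(1)=7; μ^(2)=1; μ^(3)=1/3; μ^(4)=-5

((1, 0, 0); (1, 1, 0); (1, 1, 1); (0, 2, 0))


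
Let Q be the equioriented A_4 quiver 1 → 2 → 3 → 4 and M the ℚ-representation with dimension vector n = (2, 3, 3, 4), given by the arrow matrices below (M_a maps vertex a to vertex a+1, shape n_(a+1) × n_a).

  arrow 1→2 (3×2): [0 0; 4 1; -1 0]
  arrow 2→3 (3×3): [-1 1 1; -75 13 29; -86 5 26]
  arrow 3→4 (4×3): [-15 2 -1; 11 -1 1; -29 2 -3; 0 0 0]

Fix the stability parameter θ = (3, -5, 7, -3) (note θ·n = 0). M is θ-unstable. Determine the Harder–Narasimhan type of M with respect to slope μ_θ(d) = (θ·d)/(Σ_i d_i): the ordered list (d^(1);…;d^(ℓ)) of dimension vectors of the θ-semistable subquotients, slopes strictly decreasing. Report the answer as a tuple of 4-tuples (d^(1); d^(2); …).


Via rank(M_{q-1}∘⋯∘M_p): M ≅ I[1,4]^2, I[2,3], I[4,4]^2.
μ_θ-semistable layers: μ^(1)=7; μ^(2)=2; μ^(3)=-1; μ^(4)=-3; μ^(5)=-5

((0, 0, 1, 0); (0, 0, 2, 2); (2, 2, 0, 0); (0, 0, 0, 2); (0, 1, 0, 0))


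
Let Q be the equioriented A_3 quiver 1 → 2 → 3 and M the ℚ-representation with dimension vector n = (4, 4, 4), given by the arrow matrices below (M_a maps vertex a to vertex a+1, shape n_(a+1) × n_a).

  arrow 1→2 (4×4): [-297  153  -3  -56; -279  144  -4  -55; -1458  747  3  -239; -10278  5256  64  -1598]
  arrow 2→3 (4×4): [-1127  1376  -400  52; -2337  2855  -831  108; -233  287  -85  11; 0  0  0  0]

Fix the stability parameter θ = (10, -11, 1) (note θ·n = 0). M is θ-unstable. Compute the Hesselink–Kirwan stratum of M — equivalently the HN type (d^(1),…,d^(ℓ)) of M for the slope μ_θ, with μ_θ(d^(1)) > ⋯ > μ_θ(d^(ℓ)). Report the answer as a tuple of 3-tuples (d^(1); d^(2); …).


Interval decomposition of M: I[1,1]^2, I[1,2], I[1,3], I[2,3]^2, I[3,3].
HN type (ℓ=4): μ^(1)=10; μ^(2)=1; μ^(3)=-1/2; μ^(4)=-11

((2, 0, 0); (0, 0, 4); (2, 2, 0); (0, 2, 0))


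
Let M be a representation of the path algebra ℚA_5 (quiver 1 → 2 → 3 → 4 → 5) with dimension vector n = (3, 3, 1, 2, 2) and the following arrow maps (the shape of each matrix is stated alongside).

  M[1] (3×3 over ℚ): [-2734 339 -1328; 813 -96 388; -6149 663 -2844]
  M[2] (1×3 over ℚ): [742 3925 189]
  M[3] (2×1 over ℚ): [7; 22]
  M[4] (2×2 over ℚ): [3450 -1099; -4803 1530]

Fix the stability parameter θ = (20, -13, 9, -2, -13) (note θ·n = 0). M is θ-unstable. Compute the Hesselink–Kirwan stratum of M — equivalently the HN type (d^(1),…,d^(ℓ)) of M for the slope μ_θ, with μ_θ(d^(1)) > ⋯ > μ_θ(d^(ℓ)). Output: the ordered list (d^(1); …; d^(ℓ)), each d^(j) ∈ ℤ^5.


Interval decomposition of M: I[1,1], I[1,2], I[1,5], I[2,2], I[4,5].
HN type (ℓ=5): μ^(1)=20; μ^(2)=7/2; μ^(3)=1/5; μ^(4)=-15/2; μ^(5)=-13

((1, 0, 0, 0, 0); (1, 1, 0, 0, 0); (1, 1, 1, 1, 1); (0, 0, 0, 1, 1); (0, 1, 0, 0, 0))


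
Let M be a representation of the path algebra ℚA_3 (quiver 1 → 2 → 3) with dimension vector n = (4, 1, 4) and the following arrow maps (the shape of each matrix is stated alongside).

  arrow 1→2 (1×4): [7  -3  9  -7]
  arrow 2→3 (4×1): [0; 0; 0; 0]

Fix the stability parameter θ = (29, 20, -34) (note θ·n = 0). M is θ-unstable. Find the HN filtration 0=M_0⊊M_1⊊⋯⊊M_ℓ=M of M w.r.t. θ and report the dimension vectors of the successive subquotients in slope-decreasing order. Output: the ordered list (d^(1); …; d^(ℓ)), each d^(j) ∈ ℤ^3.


Via rank(M_{q-1}∘⋯∘M_p): M ≅ I[1,1]^3, I[1,2], I[3,3]^4.
μ_θ-semistable layers: μ^(1)=29; μ^(2)=49/2; μ^(3)=-34

((3, 0, 0); (1, 1, 0); (0, 0, 4))


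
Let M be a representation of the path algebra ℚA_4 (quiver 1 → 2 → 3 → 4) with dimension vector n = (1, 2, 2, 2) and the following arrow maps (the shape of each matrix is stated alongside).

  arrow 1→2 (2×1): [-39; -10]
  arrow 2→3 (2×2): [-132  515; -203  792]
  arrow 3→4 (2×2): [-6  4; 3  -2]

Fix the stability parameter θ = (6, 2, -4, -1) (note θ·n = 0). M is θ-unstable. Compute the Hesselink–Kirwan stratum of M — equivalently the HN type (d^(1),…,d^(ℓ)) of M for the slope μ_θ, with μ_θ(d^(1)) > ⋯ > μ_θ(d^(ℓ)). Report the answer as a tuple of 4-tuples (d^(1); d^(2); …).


Interval decomposition of M: I[1,3], I[2,4], I[4,4].
HN type (ℓ=2): μ^(1)=4/3; μ^(2)=-1

((1, 1, 1, 0); (0, 1, 1, 2))


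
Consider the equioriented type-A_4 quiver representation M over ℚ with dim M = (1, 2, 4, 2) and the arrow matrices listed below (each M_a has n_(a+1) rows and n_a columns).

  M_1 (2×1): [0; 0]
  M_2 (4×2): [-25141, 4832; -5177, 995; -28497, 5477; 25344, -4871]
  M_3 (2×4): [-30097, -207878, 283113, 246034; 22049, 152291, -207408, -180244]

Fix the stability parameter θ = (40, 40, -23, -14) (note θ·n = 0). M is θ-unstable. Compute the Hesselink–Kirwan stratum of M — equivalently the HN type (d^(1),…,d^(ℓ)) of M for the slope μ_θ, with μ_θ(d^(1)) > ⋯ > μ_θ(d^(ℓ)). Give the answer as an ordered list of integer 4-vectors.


Interval decomposition of M: I[1,1], I[2,4]^2, I[3,3]^2.
HN type (ℓ=3): μ^(1)=40; μ^(2)=1; μ^(3)=-23

((1, 0, 0, 0); (0, 2, 2, 2); (0, 0, 2, 0))


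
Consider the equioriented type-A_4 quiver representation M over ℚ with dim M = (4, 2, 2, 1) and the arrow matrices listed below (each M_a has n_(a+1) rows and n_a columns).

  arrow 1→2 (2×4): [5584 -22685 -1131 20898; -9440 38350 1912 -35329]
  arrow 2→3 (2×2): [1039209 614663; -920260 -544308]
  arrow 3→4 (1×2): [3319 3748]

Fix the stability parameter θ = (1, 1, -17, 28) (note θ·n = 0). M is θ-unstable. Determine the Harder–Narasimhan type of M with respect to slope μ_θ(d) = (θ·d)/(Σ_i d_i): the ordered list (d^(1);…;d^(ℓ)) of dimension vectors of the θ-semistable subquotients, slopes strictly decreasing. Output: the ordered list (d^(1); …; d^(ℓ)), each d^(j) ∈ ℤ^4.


Via rank(M_{q-1}∘⋯∘M_p): M ≅ I[1,1]^2, I[1,3], I[1,4].
μ_θ-semistable layers: μ^(1)=28; μ^(2)=1; μ^(3)=-5

((0, 0, 0, 1); (2, 0, 0, 0); (2, 2, 2, 0))


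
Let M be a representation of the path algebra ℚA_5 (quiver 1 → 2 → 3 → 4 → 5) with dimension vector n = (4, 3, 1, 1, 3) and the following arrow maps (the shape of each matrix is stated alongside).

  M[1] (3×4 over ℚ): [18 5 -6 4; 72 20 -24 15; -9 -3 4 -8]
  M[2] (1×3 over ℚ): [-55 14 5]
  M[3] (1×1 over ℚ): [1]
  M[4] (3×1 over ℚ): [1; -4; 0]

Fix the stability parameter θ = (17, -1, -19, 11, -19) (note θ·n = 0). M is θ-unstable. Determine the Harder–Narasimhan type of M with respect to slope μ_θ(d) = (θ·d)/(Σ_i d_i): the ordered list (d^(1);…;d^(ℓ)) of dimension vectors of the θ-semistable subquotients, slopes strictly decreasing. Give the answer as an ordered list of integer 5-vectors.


Barcode: M ≅ I[1,1], I[1,2]^2, I[1,5], I[5,5]^2. HN layers by μ_θ (4 steps, strictly decreasing):
  μ^(1)=17; μ^(2)=8; μ^(3)=-11/5; μ^(4)=-19

((1, 0, 0, 0, 0); (2, 2, 0, 0, 0); (1, 1, 1, 1, 1); (0, 0, 0, 0, 2))


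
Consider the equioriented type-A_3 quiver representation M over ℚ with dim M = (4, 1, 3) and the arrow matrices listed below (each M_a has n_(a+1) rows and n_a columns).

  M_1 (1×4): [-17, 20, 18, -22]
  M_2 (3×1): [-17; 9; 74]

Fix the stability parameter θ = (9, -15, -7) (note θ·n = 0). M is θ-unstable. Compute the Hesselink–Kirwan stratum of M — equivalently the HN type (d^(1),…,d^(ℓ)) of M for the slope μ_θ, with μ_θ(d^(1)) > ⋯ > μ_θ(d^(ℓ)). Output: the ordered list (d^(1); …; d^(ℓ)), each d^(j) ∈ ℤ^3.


Interval decomposition of M: I[1,1]^3, I[1,3], I[3,3]^2.
HN type (ℓ=3): μ^(1)=9; μ^(2)=-13/3; μ^(3)=-7

((3, 0, 0); (1, 1, 1); (0, 0, 2))


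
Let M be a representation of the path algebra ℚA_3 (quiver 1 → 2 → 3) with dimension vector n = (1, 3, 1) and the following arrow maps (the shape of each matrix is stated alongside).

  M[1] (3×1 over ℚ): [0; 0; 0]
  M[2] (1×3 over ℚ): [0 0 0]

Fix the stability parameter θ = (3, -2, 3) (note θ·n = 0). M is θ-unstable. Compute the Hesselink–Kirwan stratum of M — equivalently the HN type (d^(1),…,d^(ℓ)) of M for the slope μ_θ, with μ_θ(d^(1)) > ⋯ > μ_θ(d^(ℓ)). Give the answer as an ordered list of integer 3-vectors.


Via rank(M_{q-1}∘⋯∘M_p): M ≅ I[1,1], I[2,2]^3, I[3,3].
μ_θ-semistable layers: μ^(1)=3; μ^(2)=-2

((1, 0, 1); (0, 3, 0))


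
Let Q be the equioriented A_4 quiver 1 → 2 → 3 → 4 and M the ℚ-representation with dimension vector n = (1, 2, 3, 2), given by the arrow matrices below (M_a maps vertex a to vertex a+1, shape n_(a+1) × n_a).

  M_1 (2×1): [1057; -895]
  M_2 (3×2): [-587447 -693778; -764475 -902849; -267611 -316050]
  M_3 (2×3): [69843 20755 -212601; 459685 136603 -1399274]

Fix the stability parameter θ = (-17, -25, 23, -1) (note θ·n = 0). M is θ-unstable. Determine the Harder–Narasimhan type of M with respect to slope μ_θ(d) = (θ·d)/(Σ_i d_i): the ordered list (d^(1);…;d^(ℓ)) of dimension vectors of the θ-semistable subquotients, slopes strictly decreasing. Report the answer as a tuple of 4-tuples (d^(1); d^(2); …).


Barcode: M ≅ I[1,4], I[2,4], I[3,3]. HN layers by μ_θ (4 steps, strictly decreasing):
  μ^(1)=23; μ^(2)=11; μ^(3)=-21; μ^(4)=-25

((0, 0, 1, 0); (0, 0, 2, 2); (1, 1, 0, 0); (0, 1, 0, 0))


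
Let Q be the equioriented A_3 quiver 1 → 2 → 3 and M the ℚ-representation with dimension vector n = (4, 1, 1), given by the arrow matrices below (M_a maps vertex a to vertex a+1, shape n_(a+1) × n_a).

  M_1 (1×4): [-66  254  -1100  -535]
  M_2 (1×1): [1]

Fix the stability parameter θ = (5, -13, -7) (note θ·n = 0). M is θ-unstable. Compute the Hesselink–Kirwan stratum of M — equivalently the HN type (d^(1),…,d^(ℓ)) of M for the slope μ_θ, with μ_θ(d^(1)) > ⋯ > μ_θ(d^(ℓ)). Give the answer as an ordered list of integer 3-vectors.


Barcode: M ≅ I[1,1]^3, I[1,3]. HN layers by μ_θ (2 steps, strictly decreasing):
  μ^(1)=5; μ^(2)=-5

((3, 0, 0); (1, 1, 1))


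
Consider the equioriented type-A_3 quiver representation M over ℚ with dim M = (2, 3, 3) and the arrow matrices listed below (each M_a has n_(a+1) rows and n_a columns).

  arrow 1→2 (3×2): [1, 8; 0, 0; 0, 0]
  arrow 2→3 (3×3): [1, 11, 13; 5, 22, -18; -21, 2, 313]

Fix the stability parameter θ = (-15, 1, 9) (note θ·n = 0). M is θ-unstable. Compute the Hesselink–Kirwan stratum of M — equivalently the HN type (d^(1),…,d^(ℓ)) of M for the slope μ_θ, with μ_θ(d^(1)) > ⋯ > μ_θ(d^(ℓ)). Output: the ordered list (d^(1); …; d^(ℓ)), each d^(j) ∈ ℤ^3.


Barcode: M ≅ I[1,1], I[1,3], I[2,3]^2. HN layers by μ_θ (3 steps, strictly decreasing):
  μ^(1)=9; μ^(2)=1; μ^(3)=-15

((0, 0, 3); (0, 3, 0); (2, 0, 0))


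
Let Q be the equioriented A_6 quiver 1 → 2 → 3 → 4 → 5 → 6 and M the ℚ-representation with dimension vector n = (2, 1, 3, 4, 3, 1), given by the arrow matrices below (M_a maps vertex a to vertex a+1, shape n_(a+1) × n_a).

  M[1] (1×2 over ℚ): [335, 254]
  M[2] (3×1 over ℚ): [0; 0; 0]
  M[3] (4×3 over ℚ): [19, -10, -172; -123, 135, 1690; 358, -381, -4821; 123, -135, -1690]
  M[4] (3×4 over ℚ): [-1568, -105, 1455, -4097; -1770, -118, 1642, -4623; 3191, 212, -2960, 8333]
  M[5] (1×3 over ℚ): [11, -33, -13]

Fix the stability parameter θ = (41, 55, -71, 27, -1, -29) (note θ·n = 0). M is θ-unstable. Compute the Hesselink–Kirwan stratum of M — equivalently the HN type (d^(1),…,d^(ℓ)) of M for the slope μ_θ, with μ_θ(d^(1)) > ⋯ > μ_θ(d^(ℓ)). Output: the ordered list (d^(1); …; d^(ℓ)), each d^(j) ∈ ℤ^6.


Barcode: M ≅ I[1,1], I[1,2], I[3,5]^2, I[3,6], I[4,4]. HN layers by μ_θ (6 steps, strictly decreasing):
  μ^(1)=55; μ^(2)=41; μ^(3)=27; μ^(4)=13; μ^(5)=-1; μ^(6)=-71

((0, 1, 0, 0, 0, 0); (2, 0, 0, 0, 0, 0); (0, 0, 0, 1, 0, 0); (0, 0, 0, 2, 2, 0); (0, 0, 0, 1, 1, 1); (0, 0, 3, 0, 0, 0))


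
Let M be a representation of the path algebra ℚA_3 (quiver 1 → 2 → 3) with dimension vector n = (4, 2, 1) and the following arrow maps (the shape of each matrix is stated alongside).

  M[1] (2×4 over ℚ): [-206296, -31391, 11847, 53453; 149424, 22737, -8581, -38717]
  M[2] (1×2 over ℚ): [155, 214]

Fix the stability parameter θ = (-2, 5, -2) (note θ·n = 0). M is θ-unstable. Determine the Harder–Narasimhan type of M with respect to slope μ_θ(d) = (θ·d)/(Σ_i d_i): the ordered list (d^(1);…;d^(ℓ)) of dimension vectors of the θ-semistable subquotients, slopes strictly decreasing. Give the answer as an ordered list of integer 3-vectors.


Via rank(M_{q-1}∘⋯∘M_p): M ≅ I[1,1]^2, I[1,2], I[1,3].
μ_θ-semistable layers: μ^(1)=5; μ^(2)=3/2; μ^(3)=-2

((0, 1, 0); (0, 1, 1); (4, 0, 0))


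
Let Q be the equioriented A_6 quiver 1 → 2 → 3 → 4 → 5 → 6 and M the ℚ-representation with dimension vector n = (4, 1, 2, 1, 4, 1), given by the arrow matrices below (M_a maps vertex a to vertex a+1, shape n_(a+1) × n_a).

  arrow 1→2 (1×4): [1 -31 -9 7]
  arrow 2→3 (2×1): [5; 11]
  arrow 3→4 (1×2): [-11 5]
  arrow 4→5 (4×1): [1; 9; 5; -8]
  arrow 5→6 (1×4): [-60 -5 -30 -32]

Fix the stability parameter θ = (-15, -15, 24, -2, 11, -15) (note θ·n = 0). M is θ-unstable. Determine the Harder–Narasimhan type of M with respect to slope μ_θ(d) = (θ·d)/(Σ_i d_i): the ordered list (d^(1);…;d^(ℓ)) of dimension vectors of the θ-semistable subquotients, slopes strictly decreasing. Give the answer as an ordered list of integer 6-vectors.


Via rank(M_{q-1}∘⋯∘M_p): M ≅ I[1,1]^3, I[1,3], I[3,6], I[5,5]^3.
μ_θ-semistable layers: μ^(1)=24; μ^(2)=11; μ^(3)=9/2; μ^(4)=-15

((0, 0, 1, 0, 0, 0); (0, 0, 0, 0, 3, 0); (0, 0, 1, 1, 1, 1); (4, 1, 0, 0, 0, 0))


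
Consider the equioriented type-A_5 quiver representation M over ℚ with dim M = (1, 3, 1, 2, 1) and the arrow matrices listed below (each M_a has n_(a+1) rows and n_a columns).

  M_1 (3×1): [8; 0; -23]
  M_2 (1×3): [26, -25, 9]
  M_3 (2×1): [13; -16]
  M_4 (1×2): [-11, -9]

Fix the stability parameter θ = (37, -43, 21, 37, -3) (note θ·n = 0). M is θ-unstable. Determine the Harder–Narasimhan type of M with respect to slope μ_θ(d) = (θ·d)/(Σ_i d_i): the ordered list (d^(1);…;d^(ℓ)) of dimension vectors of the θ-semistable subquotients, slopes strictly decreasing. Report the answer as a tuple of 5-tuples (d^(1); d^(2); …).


Barcode: M ≅ I[1,5], I[2,2]^2, I[4,4]. HN layers by μ_θ (4 steps, strictly decreasing):
  μ^(1)=37; μ^(2)=55/3; μ^(3)=-3; μ^(4)=-43

((0, 0, 0, 1, 0); (0, 0, 1, 1, 1); (1, 1, 0, 0, 0); (0, 2, 0, 0, 0))


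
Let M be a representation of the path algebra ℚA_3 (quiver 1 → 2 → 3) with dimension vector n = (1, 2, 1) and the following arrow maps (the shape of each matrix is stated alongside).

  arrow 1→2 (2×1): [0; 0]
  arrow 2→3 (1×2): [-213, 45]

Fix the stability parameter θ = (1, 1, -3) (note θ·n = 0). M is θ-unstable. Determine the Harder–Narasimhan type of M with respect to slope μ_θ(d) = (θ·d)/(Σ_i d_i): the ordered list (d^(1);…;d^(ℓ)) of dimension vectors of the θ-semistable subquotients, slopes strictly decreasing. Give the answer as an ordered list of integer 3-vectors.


Via rank(M_{q-1}∘⋯∘M_p): M ≅ I[1,1], I[2,2], I[2,3].
μ_θ-semistable layers: μ^(1)=1; μ^(2)=-1

((1, 1, 0); (0, 1, 1))


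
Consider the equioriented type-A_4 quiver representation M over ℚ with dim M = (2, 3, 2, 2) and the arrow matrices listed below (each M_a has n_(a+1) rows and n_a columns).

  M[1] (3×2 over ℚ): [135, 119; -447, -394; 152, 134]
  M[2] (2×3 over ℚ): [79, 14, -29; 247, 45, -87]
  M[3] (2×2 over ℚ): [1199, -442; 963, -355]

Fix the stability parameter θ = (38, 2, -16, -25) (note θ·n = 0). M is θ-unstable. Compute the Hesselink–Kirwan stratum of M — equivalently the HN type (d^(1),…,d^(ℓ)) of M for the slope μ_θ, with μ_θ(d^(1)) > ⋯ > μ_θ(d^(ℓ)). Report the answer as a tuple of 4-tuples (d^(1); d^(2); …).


Barcode: M ≅ I[1,4]^2, I[2,2]. HN layers by μ_θ (2 steps, strictly decreasing):
  μ^(1)=2; μ^(2)=-1/4

((0, 1, 0, 0); (2, 2, 2, 2))


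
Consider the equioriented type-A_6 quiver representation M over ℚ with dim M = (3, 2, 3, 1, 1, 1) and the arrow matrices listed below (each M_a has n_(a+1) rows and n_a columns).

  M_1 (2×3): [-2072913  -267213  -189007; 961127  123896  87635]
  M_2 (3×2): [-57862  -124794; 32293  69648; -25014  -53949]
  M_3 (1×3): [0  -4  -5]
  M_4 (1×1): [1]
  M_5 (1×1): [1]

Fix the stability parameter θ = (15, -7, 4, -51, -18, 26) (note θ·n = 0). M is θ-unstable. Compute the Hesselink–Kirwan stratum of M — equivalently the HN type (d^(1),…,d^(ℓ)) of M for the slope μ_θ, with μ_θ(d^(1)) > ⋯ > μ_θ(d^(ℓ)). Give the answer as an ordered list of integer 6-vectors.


Via rank(M_{q-1}∘⋯∘M_p): M ≅ I[1,1], I[1,3], I[1,6], I[3,3].
μ_θ-semistable layers: μ^(1)=26; μ^(2)=15; μ^(3)=4; μ^(4)=-57/5

((0, 0, 0, 0, 0, 1); (1, 0, 0, 0, 0, 0); (1, 1, 2, 0, 0, 0); (1, 1, 1, 1, 1, 0))


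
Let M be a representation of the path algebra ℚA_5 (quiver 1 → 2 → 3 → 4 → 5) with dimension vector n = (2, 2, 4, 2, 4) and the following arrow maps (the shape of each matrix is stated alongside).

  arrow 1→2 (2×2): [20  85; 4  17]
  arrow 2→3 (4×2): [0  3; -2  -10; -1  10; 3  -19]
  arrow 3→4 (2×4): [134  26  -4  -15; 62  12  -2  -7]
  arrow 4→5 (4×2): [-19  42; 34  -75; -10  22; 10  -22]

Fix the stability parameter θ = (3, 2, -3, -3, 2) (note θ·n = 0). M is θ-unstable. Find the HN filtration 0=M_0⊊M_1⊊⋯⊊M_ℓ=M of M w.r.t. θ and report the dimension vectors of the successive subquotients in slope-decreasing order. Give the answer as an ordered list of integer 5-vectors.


Barcode: M ≅ I[1,1], I[1,5], I[2,5], I[3,3]^2, I[5,5]^2. HN layers by μ_θ (5 steps, strictly decreasing):
  μ^(1)=3; μ^(2)=2; μ^(3)=-1/4; μ^(4)=-4/3; μ^(5)=-3

((1, 0, 0, 0, 0); (0, 0, 0, 0, 4); (1, 1, 1, 1, 0); (0, 1, 1, 1, 0); (0, 0, 2, 0, 0))


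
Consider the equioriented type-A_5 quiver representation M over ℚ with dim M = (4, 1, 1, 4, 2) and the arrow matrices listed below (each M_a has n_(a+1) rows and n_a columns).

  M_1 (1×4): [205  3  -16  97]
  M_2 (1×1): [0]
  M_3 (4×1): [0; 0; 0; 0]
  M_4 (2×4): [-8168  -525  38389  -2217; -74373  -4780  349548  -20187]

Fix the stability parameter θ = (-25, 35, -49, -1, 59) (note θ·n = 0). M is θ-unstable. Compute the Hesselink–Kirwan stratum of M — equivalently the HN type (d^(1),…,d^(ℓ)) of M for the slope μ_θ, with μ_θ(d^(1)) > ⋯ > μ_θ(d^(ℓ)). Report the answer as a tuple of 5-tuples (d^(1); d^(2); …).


Barcode: M ≅ I[1,1]^3, I[1,2], I[3,3], I[4,4]^2, I[4,5]^2. HN layers by μ_θ (5 steps, strictly decreasing):
  μ^(1)=59; μ^(2)=35; μ^(3)=-1; μ^(4)=-25; μ^(5)=-49

((0, 0, 0, 0, 2); (0, 1, 0, 0, 0); (0, 0, 0, 4, 0); (4, 0, 0, 0, 0); (0, 0, 1, 0, 0))


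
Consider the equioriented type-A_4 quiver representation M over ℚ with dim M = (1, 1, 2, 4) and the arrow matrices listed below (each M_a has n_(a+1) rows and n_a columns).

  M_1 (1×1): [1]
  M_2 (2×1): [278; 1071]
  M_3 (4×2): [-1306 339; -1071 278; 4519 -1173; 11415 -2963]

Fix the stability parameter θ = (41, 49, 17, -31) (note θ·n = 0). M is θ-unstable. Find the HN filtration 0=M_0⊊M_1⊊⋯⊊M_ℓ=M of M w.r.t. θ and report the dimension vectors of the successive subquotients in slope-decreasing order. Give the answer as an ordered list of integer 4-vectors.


Via rank(M_{q-1}∘⋯∘M_p): M ≅ I[1,4], I[3,4], I[4,4]^2.
μ_θ-semistable layers: μ^(1)=19; μ^(2)=-7; μ^(3)=-31

((1, 1, 1, 1); (0, 0, 1, 1); (0, 0, 0, 2))


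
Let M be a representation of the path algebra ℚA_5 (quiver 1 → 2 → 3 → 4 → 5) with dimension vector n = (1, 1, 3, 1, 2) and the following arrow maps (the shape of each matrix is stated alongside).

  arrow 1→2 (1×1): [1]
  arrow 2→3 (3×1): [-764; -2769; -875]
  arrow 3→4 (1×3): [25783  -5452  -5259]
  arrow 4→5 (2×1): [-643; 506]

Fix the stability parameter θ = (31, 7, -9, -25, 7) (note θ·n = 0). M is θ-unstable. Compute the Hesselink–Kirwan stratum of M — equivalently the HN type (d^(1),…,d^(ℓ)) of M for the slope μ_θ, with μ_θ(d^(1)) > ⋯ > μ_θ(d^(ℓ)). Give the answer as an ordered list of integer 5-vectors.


Via rank(M_{q-1}∘⋯∘M_p): M ≅ I[1,5], I[3,3]^2, I[5,5].
μ_θ-semistable layers: μ^(1)=7; μ^(2)=1; μ^(3)=-9

((0, 0, 0, 0, 2); (1, 1, 1, 1, 0); (0, 0, 2, 0, 0))


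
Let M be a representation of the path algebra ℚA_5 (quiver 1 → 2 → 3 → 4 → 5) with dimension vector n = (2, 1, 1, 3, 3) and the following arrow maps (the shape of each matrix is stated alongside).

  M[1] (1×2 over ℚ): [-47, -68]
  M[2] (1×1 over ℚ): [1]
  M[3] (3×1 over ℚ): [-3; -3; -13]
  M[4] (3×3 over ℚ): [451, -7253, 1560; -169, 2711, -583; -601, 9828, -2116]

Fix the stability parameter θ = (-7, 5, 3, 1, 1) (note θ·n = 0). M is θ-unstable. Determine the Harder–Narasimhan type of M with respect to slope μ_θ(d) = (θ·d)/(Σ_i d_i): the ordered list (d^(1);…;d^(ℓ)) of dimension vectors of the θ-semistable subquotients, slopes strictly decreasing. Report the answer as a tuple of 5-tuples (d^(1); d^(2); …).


Via rank(M_{q-1}∘⋯∘M_p): M ≅ I[1,1], I[1,5], I[4,5]^2.
μ_θ-semistable layers: μ^(1)=5/2; μ^(2)=1; μ^(3)=-7

((0, 1, 1, 1, 1); (0, 0, 0, 2, 2); (2, 0, 0, 0, 0))


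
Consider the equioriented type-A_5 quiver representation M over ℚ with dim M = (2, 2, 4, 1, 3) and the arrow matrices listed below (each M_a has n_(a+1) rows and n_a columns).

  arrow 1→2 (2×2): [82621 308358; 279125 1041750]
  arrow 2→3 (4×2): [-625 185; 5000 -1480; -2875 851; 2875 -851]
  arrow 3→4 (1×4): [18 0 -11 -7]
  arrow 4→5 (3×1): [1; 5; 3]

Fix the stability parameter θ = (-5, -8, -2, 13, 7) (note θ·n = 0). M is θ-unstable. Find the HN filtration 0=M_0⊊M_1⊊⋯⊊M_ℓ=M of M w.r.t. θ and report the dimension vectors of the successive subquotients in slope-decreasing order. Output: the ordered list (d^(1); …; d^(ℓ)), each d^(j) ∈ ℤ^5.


Via rank(M_{q-1}∘⋯∘M_p): M ≅ I[1,1], I[1,2], I[2,5], I[3,3]^3, I[5,5]^2.
μ_θ-semistable layers: μ^(1)=10; μ^(2)=7; μ^(3)=-2; μ^(4)=-5; μ^(5)=-13/2; μ^(6)=-8

((0, 0, 0, 1, 1); (0, 0, 0, 0, 2); (0, 0, 4, 0, 0); (1, 0, 0, 0, 0); (1, 1, 0, 0, 0); (0, 1, 0, 0, 0))
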